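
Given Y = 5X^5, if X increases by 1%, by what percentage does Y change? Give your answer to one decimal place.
5.1%

For Y = 5X^5:
If X → X(1 + 0.01)
Then Y → Y · (1 + 0.01)^5
     ≈ Y · 1.0510

Percentage change = ((1 + 0.01)^5 − 1) × 100% ≈ 5.1%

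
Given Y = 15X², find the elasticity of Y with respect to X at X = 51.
Elasticity = 2

Elasticity = (dY/dX) · (X/Y)

dY/dX = 30·X
At X = 51: dY/dX = 1530, Y = 39015

Elasticity = 1530 · (51 / 39015) = 2

Interpretation: for a small percentage change in X, the percentage change in Y is approximately 2.00 times as large.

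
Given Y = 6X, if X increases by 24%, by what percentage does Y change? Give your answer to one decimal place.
24.0%

For Y = 6X:
If X → X(1 + 0.24)
Then Y → Y · (1 + 0.24)^1
     = Y · 1.2400

Percentage change = ((1 + 0.24)^1 − 1) × 100% = 24.0%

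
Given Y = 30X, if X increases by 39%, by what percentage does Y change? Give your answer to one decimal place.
39.0%

For Y = 30X:
If X → X(1 + 0.39)
Then Y → Y · (1 + 0.39)^1
     = Y · 1.3900

Percentage change = ((1 + 0.39)^1 − 1) × 100% = 39.0%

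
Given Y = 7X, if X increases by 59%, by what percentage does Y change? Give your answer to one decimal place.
59.0%

For Y = 7X:
If X → X(1 + 0.59)
Then Y → Y · (1 + 0.59)^1
     = Y · 1.5900

Percentage change = ((1 + 0.59)^1 − 1) × 100% = 59.0%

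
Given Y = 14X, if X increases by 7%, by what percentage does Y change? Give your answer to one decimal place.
7.0%

For Y = 14X:
If X → X(1 + 0.07)
Then Y → Y · (1 + 0.07)^1
     = Y · 1.0700

Percentage change = ((1 + 0.07)^1 − 1) × 100% = 7.0%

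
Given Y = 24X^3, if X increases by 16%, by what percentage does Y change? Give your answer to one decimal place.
56.1%

For Y = 24X^3:
If X → X(1 + 0.16)
Then Y → Y · (1 + 0.16)^3
     ≈ Y · 1.5609

Percentage change = ((1 + 0.16)^3 − 1) × 100% ≈ 56.1%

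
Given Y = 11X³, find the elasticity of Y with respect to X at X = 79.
Elasticity = 3

Elasticity = (dY/dX) · (X/Y)

dY/dX = 33·X²
At X = 79: dY/dX = 205953, Y = 5423429

Elasticity = 205953 · (79 / 5423429) = 3

Interpretation: for a small percentage change in X, the percentage change in Y is approximately 3.00 times as large.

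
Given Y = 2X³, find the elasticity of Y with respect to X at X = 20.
Elasticity = 3

Elasticity = (dY/dX) · (X/Y)

dY/dX = 6·X²
At X = 20: dY/dX = 2400, Y = 16000

Elasticity = 2400 · (20 / 16000) = 3

Interpretation: for a small percentage change in X, the percentage change in Y is approximately 3.00 times as large.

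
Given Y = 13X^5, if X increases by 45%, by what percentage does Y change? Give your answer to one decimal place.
541.0%

For Y = 13X^5:
If X → X(1 + 0.45)
Then Y → Y · (1 + 0.45)^5
     ≈ Y · 6.4097

Percentage change = ((1 + 0.45)^5 − 1) × 100% ≈ 541.0%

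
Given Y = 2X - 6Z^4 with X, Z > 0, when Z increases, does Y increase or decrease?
Y decreases

Taking the partial derivative:
∂Y/∂Z = -24Z^3

∂Y/∂Z = -24Z^3 < 0 (assuming positive values)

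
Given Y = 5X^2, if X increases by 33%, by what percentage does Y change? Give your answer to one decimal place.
76.9%

For Y = 5X^2:
If X → X(1 + 0.33)
Then Y → Y · (1 + 0.33)^2
     = Y · 1.7689

Percentage change = ((1 + 0.33)^2 − 1) × 100% ≈ 76.9%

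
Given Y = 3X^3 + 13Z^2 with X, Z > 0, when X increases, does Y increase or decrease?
Y increases

Taking the partial derivative:
∂Y/∂X = 9X^2

∂Y/∂X = 9X^2 > 0 (assuming positive values)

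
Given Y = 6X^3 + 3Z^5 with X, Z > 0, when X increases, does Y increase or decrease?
Y increases

Taking the partial derivative:
∂Y/∂X = 18X^2

∂Y/∂X = 18X^2 > 0 (assuming positive values)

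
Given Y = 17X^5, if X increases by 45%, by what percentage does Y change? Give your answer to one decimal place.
541.0%

For Y = 17X^5:
If X → X(1 + 0.45)
Then Y → Y · (1 + 0.45)^5
     ≈ Y · 6.4097

Percentage change = ((1 + 0.45)^5 − 1) × 100% ≈ 541.0%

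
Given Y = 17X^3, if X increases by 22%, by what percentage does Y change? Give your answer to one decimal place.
81.6%

For Y = 17X^3:
If X → X(1 + 0.22)
Then Y → Y · (1 + 0.22)^3
     ≈ Y · 1.8158

Percentage change = ((1 + 0.22)^3 − 1) × 100% ≈ 81.6%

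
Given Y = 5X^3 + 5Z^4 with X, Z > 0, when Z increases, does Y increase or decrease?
Y increases

Taking the partial derivative:
∂Y/∂Z = 20Z^3

∂Y/∂Z = 20Z^3 > 0 (assuming positive values)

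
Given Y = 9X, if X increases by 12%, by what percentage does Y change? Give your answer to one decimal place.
12.0%

For Y = 9X:
If X → X(1 + 0.12)
Then Y → Y · (1 + 0.12)^1
     = Y · 1.1200

Percentage change = ((1 + 0.12)^1 − 1) × 100% = 12.0%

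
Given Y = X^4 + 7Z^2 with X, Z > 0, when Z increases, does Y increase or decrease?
Y increases

Taking the partial derivative:
∂Y/∂Z = 14Z

∂Y/∂Z = 14Z > 0 (assuming positive values)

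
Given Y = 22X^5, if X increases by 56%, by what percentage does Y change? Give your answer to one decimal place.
823.9%

For Y = 22X^5:
If X → X(1 + 0.56)
Then Y → Y · (1 + 0.56)^5
     ≈ Y · 9.2390

Percentage change = ((1 + 0.56)^5 − 1) × 100% ≈ 823.9%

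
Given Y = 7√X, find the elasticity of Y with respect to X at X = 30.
Elasticity = 1/2

Elasticity = (dY/dX) · (X/Y)

dY/dX = 7/(2·√X)
At X = 30: dY/dX = 7·√30/60, Y = 7·√30

Elasticity = (7·√30/60) · (30 / (7·√30)) = 1/2

Interpretation: for a small percentage change in X, the percentage change in Y is approximately 0.50 times as large.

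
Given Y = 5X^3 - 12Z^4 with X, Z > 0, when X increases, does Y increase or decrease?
Y increases

Taking the partial derivative:
∂Y/∂X = 15X^2

∂Y/∂X = 15X^2 > 0 (assuming positive values)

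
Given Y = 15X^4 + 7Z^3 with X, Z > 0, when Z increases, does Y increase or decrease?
Y increases

Taking the partial derivative:
∂Y/∂Z = 21Z^2

∂Y/∂Z = 21Z^2 > 0 (assuming positive values)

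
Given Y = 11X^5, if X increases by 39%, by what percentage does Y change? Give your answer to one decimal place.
418.9%

For Y = 11X^5:
If X → X(1 + 0.39)
Then Y → Y · (1 + 0.39)^5
     ≈ Y · 5.1889

Percentage change = ((1 + 0.39)^5 − 1) × 100% ≈ 418.9%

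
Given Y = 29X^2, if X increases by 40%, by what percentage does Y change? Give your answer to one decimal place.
96.0%

For Y = 29X^2:
If X → X(1 + 0.4)
Then Y → Y · (1 + 0.4)^2
     = Y · 1.9600

Percentage change = ((1 + 0.4)^2 − 1) × 100% = 96.0%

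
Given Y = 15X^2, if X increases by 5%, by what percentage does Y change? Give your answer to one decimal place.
10.3%

For Y = 15X^2:
If X → X(1 + 0.05)
Then Y → Y · (1 + 0.05)^2
     = Y · 1.1025

Percentage change = ((1 + 0.05)^2 − 1) × 100% ≈ 10.3%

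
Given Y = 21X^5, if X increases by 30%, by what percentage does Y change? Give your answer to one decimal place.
271.3%

For Y = 21X^5:
If X → X(1 + 0.3)
Then Y → Y · (1 + 0.3)^5
     ≈ Y · 3.7129

Percentage change = ((1 + 0.3)^5 − 1) × 100% ≈ 271.3%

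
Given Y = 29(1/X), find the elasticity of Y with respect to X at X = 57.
Elasticity = -1

Elasticity = (dY/dX) · (X/Y)

dY/dX = -29/X²
At X = 57: dY/dX = -29/3249, Y = 29/57

Elasticity = (-29/3249) · (57 / (29/57)) = -1

Interpretation: for a small percentage change in X, the percentage change in Y is approximately -1.00 times as large.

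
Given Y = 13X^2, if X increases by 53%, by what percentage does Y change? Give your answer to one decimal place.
134.1%

For Y = 13X^2:
If X → X(1 + 0.53)
Then Y → Y · (1 + 0.53)^2
     = Y · 2.3409

Percentage change = ((1 + 0.53)^2 − 1) × 100% ≈ 134.1%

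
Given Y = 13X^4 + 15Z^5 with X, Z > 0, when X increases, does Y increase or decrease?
Y increases

Taking the partial derivative:
∂Y/∂X = 52X^3

∂Y/∂X = 52X^3 > 0 (assuming positive values)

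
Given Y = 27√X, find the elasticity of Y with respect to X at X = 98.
Elasticity = 1/2

Elasticity = (dY/dX) · (X/Y)

dY/dX = 27/(2·√X)
At X = 98: dY/dX = 27·√2/28, Y = 189·√2

Elasticity = (27·√2/28) · (98 / (189·√2)) = 1/2

Interpretation: for a small percentage change in X, the percentage change in Y is approximately 0.50 times as large.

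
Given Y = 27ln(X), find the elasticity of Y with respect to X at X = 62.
Elasticity = 1/ln(62) ≈ 0.2423

Elasticity = (dY/dX) · (X/Y)

dY/dX = 27/X
At X = 62: dY/dX = 27/62, Y = 27·ln(62)

Elasticity = (27/62) · (62 / (27·ln(62))) = 1/ln(62) ≈ 0.2423

Interpretation: for a small percentage change in X, the percentage change in Y is approximately 0.24 times as large.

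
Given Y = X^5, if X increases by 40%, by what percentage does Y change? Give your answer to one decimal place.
437.8%

For Y = X^5:
If X → X(1 + 0.4)
Then Y → Y · (1 + 0.4)^5
     ≈ Y · 5.3782

Percentage change = ((1 + 0.4)^5 − 1) × 100% ≈ 437.8%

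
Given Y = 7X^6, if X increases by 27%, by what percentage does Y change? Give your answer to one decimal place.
319.6%

For Y = 7X^6:
If X → X(1 + 0.27)
Then Y → Y · (1 + 0.27)^6
     ≈ Y · 4.1959

Percentage change = ((1 + 0.27)^6 − 1) × 100% ≈ 319.6%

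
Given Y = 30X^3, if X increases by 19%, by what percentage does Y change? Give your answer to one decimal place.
68.5%

For Y = 30X^3:
If X → X(1 + 0.19)
Then Y → Y · (1 + 0.19)^3
     ≈ Y · 1.6852

Percentage change = ((1 + 0.19)^3 − 1) × 100% ≈ 68.5%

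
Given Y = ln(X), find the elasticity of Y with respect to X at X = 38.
Elasticity = 1/ln(38) ≈ 0.2749

Elasticity = (dY/dX) · (X/Y)

dY/dX = 1/X
At X = 38: dY/dX = 1/38, Y = ln(38)

Elasticity = (1/38) · (38 / (ln(38))) = 1/ln(38) ≈ 0.2749

Interpretation: for a small percentage change in X, the percentage change in Y is approximately 0.27 times as large.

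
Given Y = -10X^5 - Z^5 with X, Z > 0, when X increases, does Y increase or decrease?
Y decreases

Taking the partial derivative:
∂Y/∂X = -50X^4

∂Y/∂X = -50X^4 < 0 (assuming positive values)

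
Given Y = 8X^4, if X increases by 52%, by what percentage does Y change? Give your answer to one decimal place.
433.8%

For Y = 8X^4:
If X → X(1 + 0.52)
Then Y → Y · (1 + 0.52)^4
     ≈ Y · 5.3379

Percentage change = ((1 + 0.52)^4 − 1) × 100% ≈ 433.8%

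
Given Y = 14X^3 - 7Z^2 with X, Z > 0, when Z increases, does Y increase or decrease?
Y decreases

Taking the partial derivative:
∂Y/∂Z = -14Z

∂Y/∂Z = -14Z < 0 (assuming positive values)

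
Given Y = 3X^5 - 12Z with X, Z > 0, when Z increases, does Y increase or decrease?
Y decreases

Taking the partial derivative:
∂Y/∂Z = -12

∂Y/∂Z = -12 < 0 (assuming positive values)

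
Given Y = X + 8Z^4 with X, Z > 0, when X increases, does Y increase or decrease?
Y increases

Taking the partial derivative:
∂Y/∂X = 1

∂Y/∂X = 1 > 0 (assuming positive values)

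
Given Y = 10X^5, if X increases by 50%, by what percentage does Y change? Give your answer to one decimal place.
659.4%

For Y = 10X^5:
If X → X(1 + 0.5)
Then Y → Y · (1 + 0.5)^5
     ≈ Y · 7.5938

Percentage change = ((1 + 0.5)^5 − 1) × 100% ≈ 659.4%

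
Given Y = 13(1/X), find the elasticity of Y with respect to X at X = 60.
Elasticity = -1

Elasticity = (dY/dX) · (X/Y)

dY/dX = -13/X²
At X = 60: dY/dX = -13/3600, Y = 13/60

Elasticity = (-13/3600) · (60 / (13/60)) = -1

Interpretation: for a small percentage change in X, the percentage change in Y is approximately -1.00 times as large.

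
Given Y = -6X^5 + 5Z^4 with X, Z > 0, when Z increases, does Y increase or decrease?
Y increases

Taking the partial derivative:
∂Y/∂Z = 20Z^3

∂Y/∂Z = 20Z^3 > 0 (assuming positive values)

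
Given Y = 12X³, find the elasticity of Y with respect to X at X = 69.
Elasticity = 3

Elasticity = (dY/dX) · (X/Y)

dY/dX = 36·X²
At X = 69: dY/dX = 171396, Y = 3942108

Elasticity = 171396 · (69 / 3942108) = 3

Interpretation: for a small percentage change in X, the percentage change in Y is approximately 3.00 times as large.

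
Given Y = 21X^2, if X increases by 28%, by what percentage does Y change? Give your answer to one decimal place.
63.8%

For Y = 21X^2:
If X → X(1 + 0.28)
Then Y → Y · (1 + 0.28)^2
     = Y · 1.6384

Percentage change = ((1 + 0.28)^2 − 1) × 100% ≈ 63.8%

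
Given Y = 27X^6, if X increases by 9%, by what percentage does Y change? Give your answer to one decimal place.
67.7%

For Y = 27X^6:
If X → X(1 + 0.09)
Then Y → Y · (1 + 0.09)^6
     ≈ Y · 1.6771

Percentage change = ((1 + 0.09)^6 − 1) × 100% ≈ 67.7%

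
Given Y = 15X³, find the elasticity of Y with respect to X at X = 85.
Elasticity = 3

Elasticity = (dY/dX) · (X/Y)

dY/dX = 45·X²
At X = 85: dY/dX = 325125, Y = 9211875

Elasticity = 325125 · (85 / 9211875) = 3

Interpretation: for a small percentage change in X, the percentage change in Y is approximately 3.00 times as large.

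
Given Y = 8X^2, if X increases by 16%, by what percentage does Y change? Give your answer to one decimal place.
34.6%

For Y = 8X^2:
If X → X(1 + 0.16)
Then Y → Y · (1 + 0.16)^2
     = Y · 1.3456

Percentage change = ((1 + 0.16)^2 − 1) × 100% ≈ 34.6%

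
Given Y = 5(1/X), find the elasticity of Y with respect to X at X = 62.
Elasticity = -1

Elasticity = (dY/dX) · (X/Y)

dY/dX = -5/X²
At X = 62: dY/dX = -5/3844, Y = 5/62

Elasticity = (-5/3844) · (62 / (5/62)) = -1

Interpretation: for a small percentage change in X, the percentage change in Y is approximately -1.00 times as large.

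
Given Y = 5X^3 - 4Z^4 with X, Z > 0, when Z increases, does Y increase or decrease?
Y decreases

Taking the partial derivative:
∂Y/∂Z = -16Z^3

∂Y/∂Z = -16Z^3 < 0 (assuming positive values)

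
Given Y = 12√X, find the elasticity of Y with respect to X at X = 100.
Elasticity = 1/2

Elasticity = (dY/dX) · (X/Y)

dY/dX = 6/√X
At X = 100: dY/dX = 3/5, Y = 120

Elasticity = (3/5) · (100 / 120) = 1/2

Interpretation: for a small percentage change in X, the percentage change in Y is approximately 0.50 times as large.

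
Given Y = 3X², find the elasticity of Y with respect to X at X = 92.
Elasticity = 2

Elasticity = (dY/dX) · (X/Y)

dY/dX = 6·X
At X = 92: dY/dX = 552, Y = 25392

Elasticity = 552 · (92 / 25392) = 2

Interpretation: for a small percentage change in X, the percentage change in Y is approximately 2.00 times as large.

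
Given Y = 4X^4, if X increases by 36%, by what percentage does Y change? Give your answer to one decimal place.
242.1%

For Y = 4X^4:
If X → X(1 + 0.36)
Then Y → Y · (1 + 0.36)^4
     ≈ Y · 3.4210

Percentage change = ((1 + 0.36)^4 − 1) × 100% ≈ 242.1%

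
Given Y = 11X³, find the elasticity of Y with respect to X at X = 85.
Elasticity = 3

Elasticity = (dY/dX) · (X/Y)

dY/dX = 33·X²
At X = 85: dY/dX = 238425, Y = 6755375

Elasticity = 238425 · (85 / 6755375) = 3

Interpretation: for a small percentage change in X, the percentage change in Y is approximately 3.00 times as large.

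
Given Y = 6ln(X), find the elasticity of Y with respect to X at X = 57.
Elasticity = 1/ln(57) ≈ 0.2473

Elasticity = (dY/dX) · (X/Y)

dY/dX = 6/X
At X = 57: dY/dX = 2/19, Y = 6·ln(57)

Elasticity = (2/19) · (57 / (6·ln(57))) = 1/ln(57) ≈ 0.2473

Interpretation: for a small percentage change in X, the percentage change in Y is approximately 0.25 times as large.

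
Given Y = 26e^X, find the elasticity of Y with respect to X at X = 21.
Elasticity = 21

Elasticity = (dY/dX) · (X/Y)

dY/dX = 26·e^X
At X = 21: dY/dX = 26·e^21, Y = 26·e^21

Elasticity = (26·e^21) · (21 / (26·e^21)) = 21

Interpretation: for a small percentage change in X, the percentage change in Y is approximately 21.00 times as large.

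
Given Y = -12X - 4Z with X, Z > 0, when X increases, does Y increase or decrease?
Y decreases

Taking the partial derivative:
∂Y/∂X = -12

∂Y/∂X = -12 < 0 (assuming positive values)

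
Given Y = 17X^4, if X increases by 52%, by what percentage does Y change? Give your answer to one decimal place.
433.8%

For Y = 17X^4:
If X → X(1 + 0.52)
Then Y → Y · (1 + 0.52)^4
     ≈ Y · 5.3379

Percentage change = ((1 + 0.52)^4 − 1) × 100% ≈ 433.8%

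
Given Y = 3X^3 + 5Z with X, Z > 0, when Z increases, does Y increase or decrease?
Y increases

Taking the partial derivative:
∂Y/∂Z = 5

∂Y/∂Z = 5 > 0 (assuming positive values)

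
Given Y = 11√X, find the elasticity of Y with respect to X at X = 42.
Elasticity = 1/2

Elasticity = (dY/dX) · (X/Y)

dY/dX = 11/(2·√X)
At X = 42: dY/dX = 11·√42/84, Y = 11·√42

Elasticity = (11·√42/84) · (42 / (11·√42)) = 1/2

Interpretation: for a small percentage change in X, the percentage change in Y is approximately 0.50 times as large.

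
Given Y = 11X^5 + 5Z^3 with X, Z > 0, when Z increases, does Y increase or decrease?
Y increases

Taking the partial derivative:
∂Y/∂Z = 15Z^2

∂Y/∂Z = 15Z^2 > 0 (assuming positive values)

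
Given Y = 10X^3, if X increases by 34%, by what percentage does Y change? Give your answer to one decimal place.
140.6%

For Y = 10X^3:
If X → X(1 + 0.34)
Then Y → Y · (1 + 0.34)^3
     ≈ Y · 2.4061

Percentage change = ((1 + 0.34)^3 − 1) × 100% ≈ 140.6%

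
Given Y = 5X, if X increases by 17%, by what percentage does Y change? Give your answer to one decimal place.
17.0%

For Y = 5X:
If X → X(1 + 0.17)
Then Y → Y · (1 + 0.17)^1
     = Y · 1.1700

Percentage change = ((1 + 0.17)^1 − 1) × 100% = 17.0%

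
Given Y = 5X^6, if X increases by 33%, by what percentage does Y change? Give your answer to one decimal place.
453.5%

For Y = 5X^6:
If X → X(1 + 0.33)
Then Y → Y · (1 + 0.33)^6
     ≈ Y · 5.5349

Percentage change = ((1 + 0.33)^6 − 1) × 100% ≈ 453.5%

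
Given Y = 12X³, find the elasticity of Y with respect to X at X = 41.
Elasticity = 3

Elasticity = (dY/dX) · (X/Y)

dY/dX = 36·X²
At X = 41: dY/dX = 60516, Y = 827052

Elasticity = 60516 · (41 / 827052) = 3

Interpretation: for a small percentage change in X, the percentage change in Y is approximately 3.00 times as large.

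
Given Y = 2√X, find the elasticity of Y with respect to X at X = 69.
Elasticity = 1/2

Elasticity = (dY/dX) · (X/Y)

dY/dX = 1/√X
At X = 69: dY/dX = √69/69, Y = 2·√69

Elasticity = (√69/69) · (69 / (2·√69)) = 1/2

Interpretation: for a small percentage change in X, the percentage change in Y is approximately 0.50 times as large.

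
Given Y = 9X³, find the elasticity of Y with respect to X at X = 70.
Elasticity = 3

Elasticity = (dY/dX) · (X/Y)

dY/dX = 27·X²
At X = 70: dY/dX = 132300, Y = 3087000

Elasticity = 132300 · (70 / 3087000) = 3

Interpretation: for a small percentage change in X, the percentage change in Y is approximately 3.00 times as large.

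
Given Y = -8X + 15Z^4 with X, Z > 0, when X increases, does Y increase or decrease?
Y decreases

Taking the partial derivative:
∂Y/∂X = -8

∂Y/∂X = -8 < 0 (assuming positive values)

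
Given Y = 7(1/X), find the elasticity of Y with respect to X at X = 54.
Elasticity = -1

Elasticity = (dY/dX) · (X/Y)

dY/dX = -7/X²
At X = 54: dY/dX = -7/2916, Y = 7/54

Elasticity = (-7/2916) · (54 / (7/54)) = -1

Interpretation: for a small percentage change in X, the percentage change in Y is approximately -1.00 times as large.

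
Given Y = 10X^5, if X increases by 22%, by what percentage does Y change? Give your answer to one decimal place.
170.3%

For Y = 10X^5:
If X → X(1 + 0.22)
Then Y → Y · (1 + 0.22)^5
     ≈ Y · 2.7027

Percentage change = ((1 + 0.22)^5 − 1) × 100% ≈ 170.3%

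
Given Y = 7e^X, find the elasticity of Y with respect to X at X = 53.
Elasticity = 53

Elasticity = (dY/dX) · (X/Y)

dY/dX = 7·e^X
At X = 53: dY/dX = 7·e^53, Y = 7·e^53

Elasticity = (7·e^53) · (53 / (7·e^53)) = 53

Interpretation: for a small percentage change in X, the percentage change in Y is approximately 53.00 times as large.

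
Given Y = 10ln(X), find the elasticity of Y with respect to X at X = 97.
Elasticity = 1/ln(97) ≈ 0.2186

Elasticity = (dY/dX) · (X/Y)

dY/dX = 10/X
At X = 97: dY/dX = 10/97, Y = 10·ln(97)

Elasticity = (10/97) · (97 / (10·ln(97))) = 1/ln(97) ≈ 0.2186

Interpretation: for a small percentage change in X, the percentage change in Y is approximately 0.22 times as large.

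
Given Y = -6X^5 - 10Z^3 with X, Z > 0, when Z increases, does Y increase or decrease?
Y decreases

Taking the partial derivative:
∂Y/∂Z = -30Z^2

∂Y/∂Z = -30Z^2 < 0 (assuming positive values)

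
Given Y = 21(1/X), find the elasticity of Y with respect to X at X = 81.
Elasticity = -1

Elasticity = (dY/dX) · (X/Y)

dY/dX = -21/X²
At X = 81: dY/dX = -7/2187, Y = 7/27

Elasticity = (-7/2187) · (81 / (7/27)) = -1

Interpretation: for a small percentage change in X, the percentage change in Y is approximately -1.00 times as large.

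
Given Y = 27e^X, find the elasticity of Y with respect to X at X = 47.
Elasticity = 47

Elasticity = (dY/dX) · (X/Y)

dY/dX = 27·e^X
At X = 47: dY/dX = 27·e^47, Y = 27·e^47

Elasticity = (27·e^47) · (47 / (27·e^47)) = 47

Interpretation: for a small percentage change in X, the percentage change in Y is approximately 47.00 times as large.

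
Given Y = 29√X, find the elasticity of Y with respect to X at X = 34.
Elasticity = 1/2

Elasticity = (dY/dX) · (X/Y)

dY/dX = 29/(2·√X)
At X = 34: dY/dX = 29·√34/68, Y = 29·√34

Elasticity = (29·√34/68) · (34 / (29·√34)) = 1/2

Interpretation: for a small percentage change in X, the percentage change in Y is approximately 0.50 times as large.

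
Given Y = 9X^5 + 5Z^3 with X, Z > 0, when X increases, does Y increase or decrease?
Y increases

Taking the partial derivative:
∂Y/∂X = 45X^4

∂Y/∂X = 45X^4 > 0 (assuming positive values)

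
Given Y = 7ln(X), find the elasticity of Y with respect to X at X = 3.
Elasticity = 1/ln(3) ≈ 0.9102

Elasticity = (dY/dX) · (X/Y)

dY/dX = 7/X
At X = 3: dY/dX = 7/3, Y = 7·ln(3)

Elasticity = (7/3) · (3 / (7·ln(3))) = 1/ln(3) ≈ 0.9102

Interpretation: for a small percentage change in X, the percentage change in Y is approximately 0.91 times as large.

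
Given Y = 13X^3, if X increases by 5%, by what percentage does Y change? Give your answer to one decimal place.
15.8%

For Y = 13X^3:
If X → X(1 + 0.05)
Then Y → Y · (1 + 0.05)^3
     ≈ Y · 1.1576

Percentage change = ((1 + 0.05)^3 − 1) × 100% ≈ 15.8%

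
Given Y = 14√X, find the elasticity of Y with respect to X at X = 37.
Elasticity = 1/2

Elasticity = (dY/dX) · (X/Y)

dY/dX = 7/√X
At X = 37: dY/dX = 7·√37/37, Y = 14·√37

Elasticity = (7·√37/37) · (37 / (14·√37)) = 1/2

Interpretation: for a small percentage change in X, the percentage change in Y is approximately 0.50 times as large.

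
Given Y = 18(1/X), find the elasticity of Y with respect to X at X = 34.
Elasticity = -1

Elasticity = (dY/dX) · (X/Y)

dY/dX = -18/X²
At X = 34: dY/dX = -9/578, Y = 9/17

Elasticity = (-9/578) · (34 / (9/17)) = -1

Interpretation: for a small percentage change in X, the percentage change in Y is approximately -1.00 times as large.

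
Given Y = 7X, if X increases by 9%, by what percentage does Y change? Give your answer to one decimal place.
9.0%

For Y = 7X:
If X → X(1 + 0.09)
Then Y → Y · (1 + 0.09)^1
     = Y · 1.0900

Percentage change = ((1 + 0.09)^1 − 1) × 100% = 9.0%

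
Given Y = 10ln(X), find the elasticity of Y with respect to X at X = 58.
Elasticity = 1/ln(58) ≈ 0.2463

Elasticity = (dY/dX) · (X/Y)

dY/dX = 10/X
At X = 58: dY/dX = 5/29, Y = 10·ln(58)

Elasticity = (5/29) · (58 / (10·ln(58))) = 1/ln(58) ≈ 0.2463

Interpretation: for a small percentage change in X, the percentage change in Y is approximately 0.25 times as large.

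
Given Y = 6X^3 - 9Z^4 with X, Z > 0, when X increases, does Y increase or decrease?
Y increases

Taking the partial derivative:
∂Y/∂X = 18X^2

∂Y/∂X = 18X^2 > 0 (assuming positive values)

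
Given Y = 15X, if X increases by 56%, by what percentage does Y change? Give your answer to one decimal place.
56.0%

For Y = 15X:
If X → X(1 + 0.56)
Then Y → Y · (1 + 0.56)^1
     = Y · 1.5600

Percentage change = ((1 + 0.56)^1 − 1) × 100% = 56.0%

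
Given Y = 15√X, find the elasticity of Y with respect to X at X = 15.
Elasticity = 1/2

Elasticity = (dY/dX) · (X/Y)

dY/dX = 15/(2·√X)
At X = 15: dY/dX = √15/2, Y = 15·√15

Elasticity = (√15/2) · (15 / (15·√15)) = 1/2

Interpretation: for a small percentage change in X, the percentage change in Y is approximately 0.50 times as large.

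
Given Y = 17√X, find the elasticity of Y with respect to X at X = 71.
Elasticity = 1/2

Elasticity = (dY/dX) · (X/Y)

dY/dX = 17/(2·√X)
At X = 71: dY/dX = 17·√71/142, Y = 17·√71

Elasticity = (17·√71/142) · (71 / (17·√71)) = 1/2

Interpretation: for a small percentage change in X, the percentage change in Y is approximately 0.50 times as large.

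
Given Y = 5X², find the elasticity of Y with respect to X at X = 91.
Elasticity = 2

Elasticity = (dY/dX) · (X/Y)

dY/dX = 10·X
At X = 91: dY/dX = 910, Y = 41405

Elasticity = 910 · (91 / 41405) = 2

Interpretation: for a small percentage change in X, the percentage change in Y is approximately 2.00 times as large.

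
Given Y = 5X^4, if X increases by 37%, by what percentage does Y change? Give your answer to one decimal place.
252.3%

For Y = 5X^4:
If X → X(1 + 0.37)
Then Y → Y · (1 + 0.37)^4
     ≈ Y · 3.5228

Percentage change = ((1 + 0.37)^4 − 1) × 100% ≈ 252.3%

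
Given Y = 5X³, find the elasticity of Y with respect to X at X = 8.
Elasticity = 3

Elasticity = (dY/dX) · (X/Y)

dY/dX = 15·X²
At X = 8: dY/dX = 960, Y = 2560

Elasticity = 960 · (8 / 2560) = 3

Interpretation: for a small percentage change in X, the percentage change in Y is approximately 3.00 times as large.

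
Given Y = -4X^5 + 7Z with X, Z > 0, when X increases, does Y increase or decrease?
Y decreases

Taking the partial derivative:
∂Y/∂X = -20X^4

∂Y/∂X = -20X^4 < 0 (assuming positive values)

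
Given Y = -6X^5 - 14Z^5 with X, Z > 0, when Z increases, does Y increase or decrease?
Y decreases

Taking the partial derivative:
∂Y/∂Z = -70Z^4

∂Y/∂Z = -70Z^4 < 0 (assuming positive values)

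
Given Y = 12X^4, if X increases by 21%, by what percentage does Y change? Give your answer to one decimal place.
114.4%

For Y = 12X^4:
If X → X(1 + 0.21)
Then Y → Y · (1 + 0.21)^4
     ≈ Y · 2.1436

Percentage change = ((1 + 0.21)^4 − 1) × 100% ≈ 114.4%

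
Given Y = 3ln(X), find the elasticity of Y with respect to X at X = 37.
Elasticity = 1/ln(37) ≈ 0.2769

Elasticity = (dY/dX) · (X/Y)

dY/dX = 3/X
At X = 37: dY/dX = 3/37, Y = 3·ln(37)

Elasticity = (3/37) · (37 / (3·ln(37))) = 1/ln(37) ≈ 0.2769

Interpretation: for a small percentage change in X, the percentage change in Y is approximately 0.28 times as large.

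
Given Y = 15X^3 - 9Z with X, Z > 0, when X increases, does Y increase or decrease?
Y increases

Taking the partial derivative:
∂Y/∂X = 45X^2

∂Y/∂X = 45X^2 > 0 (assuming positive values)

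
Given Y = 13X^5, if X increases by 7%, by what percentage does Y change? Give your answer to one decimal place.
40.3%

For Y = 13X^5:
If X → X(1 + 0.07)
Then Y → Y · (1 + 0.07)^5
     ≈ Y · 1.4026

Percentage change = ((1 + 0.07)^5 − 1) × 100% ≈ 40.3%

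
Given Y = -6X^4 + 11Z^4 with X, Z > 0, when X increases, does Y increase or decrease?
Y decreases

Taking the partial derivative:
∂Y/∂X = -24X^3

∂Y/∂X = -24X^3 < 0 (assuming positive values)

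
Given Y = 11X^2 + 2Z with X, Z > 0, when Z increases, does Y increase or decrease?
Y increases

Taking the partial derivative:
∂Y/∂Z = 2

∂Y/∂Z = 2 > 0 (assuming positive values)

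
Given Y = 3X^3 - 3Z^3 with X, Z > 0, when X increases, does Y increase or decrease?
Y increases

Taking the partial derivative:
∂Y/∂X = 9X^2

∂Y/∂X = 9X^2 > 0 (assuming positive values)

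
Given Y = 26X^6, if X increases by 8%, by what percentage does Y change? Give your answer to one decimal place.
58.7%

For Y = 26X^6:
If X → X(1 + 0.08)
Then Y → Y · (1 + 0.08)^6
     ≈ Y · 1.5869

Percentage change = ((1 + 0.08)^6 − 1) × 100% ≈ 58.7%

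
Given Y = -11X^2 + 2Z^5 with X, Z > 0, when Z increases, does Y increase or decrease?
Y increases

Taking the partial derivative:
∂Y/∂Z = 10Z^4

∂Y/∂Z = 10Z^4 > 0 (assuming positive values)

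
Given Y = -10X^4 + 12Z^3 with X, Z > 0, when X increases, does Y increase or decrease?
Y decreases

Taking the partial derivative:
∂Y/∂X = -40X^3

∂Y/∂X = -40X^3 < 0 (assuming positive values)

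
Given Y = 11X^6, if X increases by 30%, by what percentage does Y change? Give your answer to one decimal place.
382.7%

For Y = 11X^6:
If X → X(1 + 0.3)
Then Y → Y · (1 + 0.3)^6
     ≈ Y · 4.8268

Percentage change = ((1 + 0.3)^6 − 1) × 100% ≈ 382.7%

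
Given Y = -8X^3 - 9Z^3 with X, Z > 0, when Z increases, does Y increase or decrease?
Y decreases

Taking the partial derivative:
∂Y/∂Z = -27Z^2

∂Y/∂Z = -27Z^2 < 0 (assuming positive values)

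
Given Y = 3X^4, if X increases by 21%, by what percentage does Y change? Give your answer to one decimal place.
114.4%

For Y = 3X^4:
If X → X(1 + 0.21)
Then Y → Y · (1 + 0.21)^4
     ≈ Y · 2.1436

Percentage change = ((1 + 0.21)^4 − 1) × 100% ≈ 114.4%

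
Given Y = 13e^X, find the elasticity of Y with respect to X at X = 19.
Elasticity = 19

Elasticity = (dY/dX) · (X/Y)

dY/dX = 13·e^X
At X = 19: dY/dX = 13·e^19, Y = 13·e^19

Elasticity = (13·e^19) · (19 / (13·e^19)) = 19

Interpretation: for a small percentage change in X, the percentage change in Y is approximately 19.00 times as large.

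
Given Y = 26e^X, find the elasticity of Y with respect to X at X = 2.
Elasticity = 2

Elasticity = (dY/dX) · (X/Y)

dY/dX = 26·e^X
At X = 2: dY/dX = 26·e^2, Y = 26·e^2

Elasticity = (26·e^2) · (2 / (26·e^2)) = 2

Interpretation: for a small percentage change in X, the percentage change in Y is approximately 2.00 times as large.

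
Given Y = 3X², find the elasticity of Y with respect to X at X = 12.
Elasticity = 2

Elasticity = (dY/dX) · (X/Y)

dY/dX = 6·X
At X = 12: dY/dX = 72, Y = 432

Elasticity = 72 · (12 / 432) = 2

Interpretation: for a small percentage change in X, the percentage change in Y is approximately 2.00 times as large.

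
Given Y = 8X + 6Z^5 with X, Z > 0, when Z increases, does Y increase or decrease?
Y increases

Taking the partial derivative:
∂Y/∂Z = 30Z^4

∂Y/∂Z = 30Z^4 > 0 (assuming positive values)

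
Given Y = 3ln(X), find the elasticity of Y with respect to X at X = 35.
Elasticity = 1/ln(35) ≈ 0.2813

Elasticity = (dY/dX) · (X/Y)

dY/dX = 3/X
At X = 35: dY/dX = 3/35, Y = 3·ln(35)

Elasticity = (3/35) · (35 / (3·ln(35))) = 1/ln(35) ≈ 0.2813

Interpretation: for a small percentage change in X, the percentage change in Y is approximately 0.28 times as large.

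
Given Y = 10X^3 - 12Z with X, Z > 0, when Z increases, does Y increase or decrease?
Y decreases

Taking the partial derivative:
∂Y/∂Z = -12

∂Y/∂Z = -12 < 0 (assuming positive values)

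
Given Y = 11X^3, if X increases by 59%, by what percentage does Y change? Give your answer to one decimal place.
302.0%

For Y = 11X^3:
If X → X(1 + 0.59)
Then Y → Y · (1 + 0.59)^3
     ≈ Y · 4.0197

Percentage change = ((1 + 0.59)^3 − 1) × 100% ≈ 302.0%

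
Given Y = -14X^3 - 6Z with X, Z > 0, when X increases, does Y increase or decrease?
Y decreases

Taking the partial derivative:
∂Y/∂X = -42X^2

∂Y/∂X = -42X^2 < 0 (assuming positive values)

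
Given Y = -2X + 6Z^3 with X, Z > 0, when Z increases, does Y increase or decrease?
Y increases

Taking the partial derivative:
∂Y/∂Z = 18Z^2

∂Y/∂Z = 18Z^2 > 0 (assuming positive values)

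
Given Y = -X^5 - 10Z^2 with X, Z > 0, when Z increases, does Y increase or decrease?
Y decreases

Taking the partial derivative:
∂Y/∂Z = -20Z

∂Y/∂Z = -20Z < 0 (assuming positive values)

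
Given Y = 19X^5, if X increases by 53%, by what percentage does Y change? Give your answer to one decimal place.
738.4%

For Y = 19X^5:
If X → X(1 + 0.53)
Then Y → Y · (1 + 0.53)^5
     ≈ Y · 8.3841

Percentage change = ((1 + 0.53)^5 − 1) × 100% ≈ 738.4%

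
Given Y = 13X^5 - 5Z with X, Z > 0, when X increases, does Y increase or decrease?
Y increases

Taking the partial derivative:
∂Y/∂X = 65X^4

∂Y/∂X = 65X^4 > 0 (assuming positive values)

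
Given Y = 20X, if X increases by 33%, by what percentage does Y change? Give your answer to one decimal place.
33.0%

For Y = 20X:
If X → X(1 + 0.33)
Then Y → Y · (1 + 0.33)^1
     = Y · 1.3300

Percentage change = ((1 + 0.33)^1 − 1) × 100% = 33.0%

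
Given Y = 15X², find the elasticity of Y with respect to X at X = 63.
Elasticity = 2

Elasticity = (dY/dX) · (X/Y)

dY/dX = 30·X
At X = 63: dY/dX = 1890, Y = 59535

Elasticity = 1890 · (63 / 59535) = 2

Interpretation: for a small percentage change in X, the percentage change in Y is approximately 2.00 times as large.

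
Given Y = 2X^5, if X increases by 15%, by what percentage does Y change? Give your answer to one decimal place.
101.1%

For Y = 2X^5:
If X → X(1 + 0.15)
Then Y → Y · (1 + 0.15)^5
     ≈ Y · 2.0114

Percentage change = ((1 + 0.15)^5 − 1) × 100% ≈ 101.1%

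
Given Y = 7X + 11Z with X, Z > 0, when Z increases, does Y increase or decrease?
Y increases

Taking the partial derivative:
∂Y/∂Z = 11

∂Y/∂Z = 11 > 0 (assuming positive values)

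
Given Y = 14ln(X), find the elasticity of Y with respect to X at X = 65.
Elasticity = 1/ln(65) ≈ 0.2396

Elasticity = (dY/dX) · (X/Y)

dY/dX = 14/X
At X = 65: dY/dX = 14/65, Y = 14·ln(65)

Elasticity = (14/65) · (65 / (14·ln(65))) = 1/ln(65) ≈ 0.2396

Interpretation: for a small percentage change in X, the percentage change in Y is approximately 0.24 times as large.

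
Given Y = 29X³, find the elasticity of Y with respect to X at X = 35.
Elasticity = 3

Elasticity = (dY/dX) · (X/Y)

dY/dX = 87·X²
At X = 35: dY/dX = 106575, Y = 1243375

Elasticity = 106575 · (35 / 1243375) = 3

Interpretation: for a small percentage change in X, the percentage change in Y is approximately 3.00 times as large.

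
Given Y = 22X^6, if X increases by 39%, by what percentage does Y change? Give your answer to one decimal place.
621.3%

For Y = 22X^6:
If X → X(1 + 0.39)
Then Y → Y · (1 + 0.39)^6
     ≈ Y · 7.2125

Percentage change = ((1 + 0.39)^6 − 1) × 100% ≈ 621.3%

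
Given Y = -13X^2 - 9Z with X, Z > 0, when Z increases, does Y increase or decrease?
Y decreases

Taking the partial derivative:
∂Y/∂Z = -9

∂Y/∂Z = -9 < 0 (assuming positive values)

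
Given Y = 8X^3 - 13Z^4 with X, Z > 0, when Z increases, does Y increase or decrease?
Y decreases

Taking the partial derivative:
∂Y/∂Z = -52Z^3

∂Y/∂Z = -52Z^3 < 0 (assuming positive values)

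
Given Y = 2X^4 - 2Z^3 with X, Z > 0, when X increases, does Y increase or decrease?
Y increases

Taking the partial derivative:
∂Y/∂X = 8X^3

∂Y/∂X = 8X^3 > 0 (assuming positive values)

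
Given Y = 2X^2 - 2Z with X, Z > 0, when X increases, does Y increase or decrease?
Y increases

Taking the partial derivative:
∂Y/∂X = 4X

∂Y/∂X = 4X > 0 (assuming positive values)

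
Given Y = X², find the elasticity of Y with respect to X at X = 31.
Elasticity = 2

Elasticity = (dY/dX) · (X/Y)

dY/dX = 2·X
At X = 31: dY/dX = 62, Y = 961

Elasticity = 62 · (31 / 961) = 2

Interpretation: for a small percentage change in X, the percentage change in Y is approximately 2.00 times as large.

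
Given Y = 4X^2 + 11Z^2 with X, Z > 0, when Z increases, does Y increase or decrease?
Y increases

Taking the partial derivative:
∂Y/∂Z = 22Z

∂Y/∂Z = 22Z > 0 (assuming positive values)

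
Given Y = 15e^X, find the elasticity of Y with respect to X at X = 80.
Elasticity = 80

Elasticity = (dY/dX) · (X/Y)

dY/dX = 15·e^X
At X = 80: dY/dX = 15·e^80, Y = 15·e^80

Elasticity = (15·e^80) · (80 / (15·e^80)) = 80

Interpretation: for a small percentage change in X, the percentage change in Y is approximately 80.00 times as large.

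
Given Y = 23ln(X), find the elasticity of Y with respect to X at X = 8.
Elasticity = 1/ln(8) ≈ 0.4809

Elasticity = (dY/dX) · (X/Y)

dY/dX = 23/X
At X = 8: dY/dX = 23/8, Y = 23·ln(8)

Elasticity = (23/8) · (8 / (23·ln(8))) = 1/ln(8) ≈ 0.4809

Interpretation: for a small percentage change in X, the percentage change in Y is approximately 0.48 times as large.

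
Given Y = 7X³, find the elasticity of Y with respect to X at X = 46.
Elasticity = 3

Elasticity = (dY/dX) · (X/Y)

dY/dX = 21·X²
At X = 46: dY/dX = 44436, Y = 681352

Elasticity = 44436 · (46 / 681352) = 3

Interpretation: for a small percentage change in X, the percentage change in Y is approximately 3.00 times as large.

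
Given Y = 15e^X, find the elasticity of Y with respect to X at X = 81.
Elasticity = 81

Elasticity = (dY/dX) · (X/Y)

dY/dX = 15·e^X
At X = 81: dY/dX = 15·e^81, Y = 15·e^81

Elasticity = (15·e^81) · (81 / (15·e^81)) = 81

Interpretation: for a small percentage change in X, the percentage change in Y is approximately 81.00 times as large.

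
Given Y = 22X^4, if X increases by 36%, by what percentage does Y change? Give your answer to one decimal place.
242.1%

For Y = 22X^4:
If X → X(1 + 0.36)
Then Y → Y · (1 + 0.36)^4
     ≈ Y · 3.4210

Percentage change = ((1 + 0.36)^4 − 1) × 100% ≈ 242.1%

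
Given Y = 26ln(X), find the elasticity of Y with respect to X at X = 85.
Elasticity = 1/ln(85) ≈ 0.2251

Elasticity = (dY/dX) · (X/Y)

dY/dX = 26/X
At X = 85: dY/dX = 26/85, Y = 26·ln(85)

Elasticity = (26/85) · (85 / (26·ln(85))) = 1/ln(85) ≈ 0.2251

Interpretation: for a small percentage change in X, the percentage change in Y is approximately 0.23 times as large.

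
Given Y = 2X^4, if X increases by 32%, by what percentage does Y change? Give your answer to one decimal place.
203.6%

For Y = 2X^4:
If X → X(1 + 0.32)
Then Y → Y · (1 + 0.32)^4
     ≈ Y · 3.0360

Percentage change = ((1 + 0.32)^4 − 1) × 100% ≈ 203.6%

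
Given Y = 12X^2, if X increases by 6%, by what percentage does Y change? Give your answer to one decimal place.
12.4%

For Y = 12X^2:
If X → X(1 + 0.06)
Then Y → Y · (1 + 0.06)^2
     = Y · 1.1236

Percentage change = ((1 + 0.06)^2 − 1) × 100% ≈ 12.4%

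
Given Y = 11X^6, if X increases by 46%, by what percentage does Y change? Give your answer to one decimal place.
868.5%

For Y = 11X^6:
If X → X(1 + 0.46)
Then Y → Y · (1 + 0.46)^6
     ≈ Y · 9.6854

Percentage change = ((1 + 0.46)^6 − 1) × 100% ≈ 868.5%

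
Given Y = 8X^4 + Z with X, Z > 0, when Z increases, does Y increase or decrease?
Y increases

Taking the partial derivative:
∂Y/∂Z = 1

∂Y/∂Z = 1 > 0 (assuming positive values)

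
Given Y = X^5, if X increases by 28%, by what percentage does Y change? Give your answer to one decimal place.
243.6%

For Y = X^5:
If X → X(1 + 0.28)
Then Y → Y · (1 + 0.28)^5
     ≈ Y · 3.4360

Percentage change = ((1 + 0.28)^5 − 1) × 100% ≈ 243.6%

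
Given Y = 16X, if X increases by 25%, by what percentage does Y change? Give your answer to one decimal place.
25.0%

For Y = 16X:
If X → X(1 + 0.25)
Then Y → Y · (1 + 0.25)^1
     = Y · 1.2500

Percentage change = ((1 + 0.25)^1 − 1) × 100% = 25.0%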